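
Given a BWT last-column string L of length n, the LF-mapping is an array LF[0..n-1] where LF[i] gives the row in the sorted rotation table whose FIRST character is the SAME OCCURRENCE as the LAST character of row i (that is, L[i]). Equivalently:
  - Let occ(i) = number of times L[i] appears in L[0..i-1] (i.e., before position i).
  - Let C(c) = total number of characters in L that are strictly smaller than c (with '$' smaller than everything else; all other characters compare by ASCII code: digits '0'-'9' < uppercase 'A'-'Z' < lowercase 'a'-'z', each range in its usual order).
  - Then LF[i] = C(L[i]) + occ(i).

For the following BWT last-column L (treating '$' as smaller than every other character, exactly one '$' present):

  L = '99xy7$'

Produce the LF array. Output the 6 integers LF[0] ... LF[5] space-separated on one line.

Char counts: '$':1, '7':1, '9':2, 'x':1, 'y':1
C (first-col start): C('$')=0, C('7')=1, C('9')=2, C('x')=4, C('y')=5
L[0]='9': occ=0, LF[0]=C('9')+0=2+0=2
L[1]='9': occ=1, LF[1]=C('9')+1=2+1=3
L[2]='x': occ=0, LF[2]=C('x')+0=4+0=4
L[3]='y': occ=0, LF[3]=C('y')+0=5+0=5
L[4]='7': occ=0, LF[4]=C('7')+0=1+0=1
L[5]='$': occ=0, LF[5]=C('$')+0=0+0=0

Answer: 2 3 4 5 1 0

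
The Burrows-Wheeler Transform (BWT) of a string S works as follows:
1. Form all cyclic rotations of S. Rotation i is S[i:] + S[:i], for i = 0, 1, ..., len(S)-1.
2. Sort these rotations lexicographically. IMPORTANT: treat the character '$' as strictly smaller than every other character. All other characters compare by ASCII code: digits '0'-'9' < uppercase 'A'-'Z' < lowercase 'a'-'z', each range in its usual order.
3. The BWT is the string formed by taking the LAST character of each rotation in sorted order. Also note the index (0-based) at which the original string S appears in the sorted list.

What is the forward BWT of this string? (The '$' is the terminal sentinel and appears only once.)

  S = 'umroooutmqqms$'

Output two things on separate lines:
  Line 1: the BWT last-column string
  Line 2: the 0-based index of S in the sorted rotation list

Answer: stuqrooqmmmu$o
12

Derivation:
All 14 rotations (rotation i = S[i:]+S[:i]):
  rot[0] = umroooutmqqms$
  rot[1] = mroooutmqqms$u
  rot[2] = roooutmqqms$um
  rot[3] = oooutmqqms$umr
  rot[4] = ooutmqqms$umro
  rot[5] = outmqqms$umroo
  rot[6] = utmqqms$umrooo
  rot[7] = tmqqms$umrooou
  rot[8] = mqqms$umrooout
  rot[9] = qqms$umroooutm
  rot[10] = qms$umroooutmq
  rot[11] = ms$umroooutmqq
  rot[12] = s$umroooutmqqm
  rot[13] = $umroooutmqqms
Sorted (with $ < everything):
  sorted[0] = $umroooutmqqms  (last char: 's')
  sorted[1] = mqqms$umrooout  (last char: 't')
  sorted[2] = mroooutmqqms$u  (last char: 'u')
  sorted[3] = ms$umroooutmqq  (last char: 'q')
  sorted[4] = oooutmqqms$umr  (last char: 'r')
  sorted[5] = ooutmqqms$umro  (last char: 'o')
  sorted[6] = outmqqms$umroo  (last char: 'o')
  sorted[7] = qms$umroooutmq  (last char: 'q')
  sorted[8] = qqms$umroooutm  (last char: 'm')
  sorted[9] = roooutmqqms$um  (last char: 'm')
  sorted[10] = s$umroooutmqqm  (last char: 'm')
  sorted[11] = tmqqms$umrooou  (last char: 'u')
  sorted[12] = umroooutmqqms$  (last char: '$')
  sorted[13] = utmqqms$umrooo  (last char: 'o')
Last column: stuqrooqmmmu$o
Original string S is at sorted index 12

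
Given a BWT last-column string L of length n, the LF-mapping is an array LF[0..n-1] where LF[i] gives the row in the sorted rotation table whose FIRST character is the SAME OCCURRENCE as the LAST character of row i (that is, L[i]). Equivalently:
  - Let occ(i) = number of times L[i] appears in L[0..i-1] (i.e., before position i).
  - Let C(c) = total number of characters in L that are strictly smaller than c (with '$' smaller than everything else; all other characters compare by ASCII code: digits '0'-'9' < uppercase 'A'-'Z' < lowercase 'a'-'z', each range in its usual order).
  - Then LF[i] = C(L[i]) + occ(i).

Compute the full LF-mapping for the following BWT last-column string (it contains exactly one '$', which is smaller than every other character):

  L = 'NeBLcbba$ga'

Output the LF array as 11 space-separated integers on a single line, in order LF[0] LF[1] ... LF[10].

Char counts: '$':1, 'B':1, 'L':1, 'N':1, 'a':2, 'b':2, 'c':1, 'e':1, 'g':1
C (first-col start): C('$')=0, C('B')=1, C('L')=2, C('N')=3, C('a')=4, C('b')=6, C('c')=8, C('e')=9, C('g')=10
L[0]='N': occ=0, LF[0]=C('N')+0=3+0=3
L[1]='e': occ=0, LF[1]=C('e')+0=9+0=9
L[2]='B': occ=0, LF[2]=C('B')+0=1+0=1
L[3]='L': occ=0, LF[3]=C('L')+0=2+0=2
L[4]='c': occ=0, LF[4]=C('c')+0=8+0=8
L[5]='b': occ=0, LF[5]=C('b')+0=6+0=6
L[6]='b': occ=1, LF[6]=C('b')+1=6+1=7
L[7]='a': occ=0, LF[7]=C('a')+0=4+0=4
L[8]='$': occ=0, LF[8]=C('$')+0=0+0=0
L[9]='g': occ=0, LF[9]=C('g')+0=10+0=10
L[10]='a': occ=1, LF[10]=C('a')+1=4+1=5

Answer: 3 9 1 2 8 6 7 4 0 10 5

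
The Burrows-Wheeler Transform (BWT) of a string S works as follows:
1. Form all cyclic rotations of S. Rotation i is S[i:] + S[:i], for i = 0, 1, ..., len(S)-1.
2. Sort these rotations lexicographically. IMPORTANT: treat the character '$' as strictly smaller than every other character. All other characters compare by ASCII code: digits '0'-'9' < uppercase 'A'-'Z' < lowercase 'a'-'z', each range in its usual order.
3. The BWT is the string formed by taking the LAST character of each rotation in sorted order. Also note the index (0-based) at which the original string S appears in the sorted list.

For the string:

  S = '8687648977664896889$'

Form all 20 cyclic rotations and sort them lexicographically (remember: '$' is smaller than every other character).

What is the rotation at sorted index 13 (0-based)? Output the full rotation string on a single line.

Answer: 889$8687648977664896

Derivation:
All 20 rotations (rotation i = S[i:]+S[:i]):
  rot[0] = 8687648977664896889$
  rot[1] = 687648977664896889$8
  rot[2] = 87648977664896889$86
  rot[3] = 7648977664896889$868
  rot[4] = 648977664896889$8687
  rot[5] = 48977664896889$86876
  rot[6] = 8977664896889$868764
  rot[7] = 977664896889$8687648
  rot[8] = 77664896889$86876489
  rot[9] = 7664896889$868764897
  rot[10] = 664896889$8687648977
  rot[11] = 64896889$86876489776
  rot[12] = 4896889$868764897766
  rot[13] = 896889$8687648977664
  rot[14] = 96889$86876489776648
  rot[15] = 6889$868764897766489
  rot[16] = 889$8687648977664896
  rot[17] = 89$86876489776648968
  rot[18] = 9$868764897766489688
  rot[19] = $8687648977664896889
Sorted (with $ < everything):
  sorted[0] = $8687648977664896889
  sorted[1] = 4896889$868764897766
  sorted[2] = 48977664896889$86876
  sorted[3] = 64896889$86876489776
  sorted[4] = 648977664896889$8687
  sorted[5] = 664896889$8687648977
  sorted[6] = 687648977664896889$8
  sorted[7] = 6889$868764897766489
  sorted[8] = 7648977664896889$868
  sorted[9] = 7664896889$868764897
  sorted[10] = 77664896889$86876489
  sorted[11] = 8687648977664896889$
  sorted[12] = 87648977664896889$86
  sorted[13] = 889$8687648977664896
  sorted[14] = 89$86876489776648968
  sorted[15] = 896889$8687648977664
  sorted[16] = 8977664896889$868764
  sorted[17] = 9$868764897766489688
  sorted[18] = 96889$86876489776648
  sorted[19] = 977664896889$8687648
sorted[13] = 889$8687648977664896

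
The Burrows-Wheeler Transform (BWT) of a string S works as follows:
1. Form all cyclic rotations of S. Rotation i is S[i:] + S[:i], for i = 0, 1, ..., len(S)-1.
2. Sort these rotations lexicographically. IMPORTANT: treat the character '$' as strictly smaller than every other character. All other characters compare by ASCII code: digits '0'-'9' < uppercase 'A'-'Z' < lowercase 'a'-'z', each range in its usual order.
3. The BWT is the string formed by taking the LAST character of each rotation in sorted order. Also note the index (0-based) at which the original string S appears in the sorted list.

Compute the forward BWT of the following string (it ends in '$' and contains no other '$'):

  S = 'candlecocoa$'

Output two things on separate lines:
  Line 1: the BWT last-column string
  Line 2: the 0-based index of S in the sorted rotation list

All 12 rotations (rotation i = S[i:]+S[:i]):
  rot[0] = candlecocoa$
  rot[1] = andlecocoa$c
  rot[2] = ndlecocoa$ca
  rot[3] = dlecocoa$can
  rot[4] = lecocoa$cand
  rot[5] = ecocoa$candl
  rot[6] = cocoa$candle
  rot[7] = ocoa$candlec
  rot[8] = coa$candleco
  rot[9] = oa$candlecoc
  rot[10] = a$candlecoco
  rot[11] = $candlecocoa
Sorted (with $ < everything):
  sorted[0] = $candlecocoa  (last char: 'a')
  sorted[1] = a$candlecoco  (last char: 'o')
  sorted[2] = andlecocoa$c  (last char: 'c')
  sorted[3] = candlecocoa$  (last char: '$')
  sorted[4] = coa$candleco  (last char: 'o')
  sorted[5] = cocoa$candle  (last char: 'e')
  sorted[6] = dlecocoa$can  (last char: 'n')
  sorted[7] = ecocoa$candl  (last char: 'l')
  sorted[8] = lecocoa$cand  (last char: 'd')
  sorted[9] = ndlecocoa$ca  (last char: 'a')
  sorted[10] = oa$candlecoc  (last char: 'c')
  sorted[11] = ocoa$candlec  (last char: 'c')
Last column: aoc$oenldacc
Original string S is at sorted index 3

Answer: aoc$oenldacc
3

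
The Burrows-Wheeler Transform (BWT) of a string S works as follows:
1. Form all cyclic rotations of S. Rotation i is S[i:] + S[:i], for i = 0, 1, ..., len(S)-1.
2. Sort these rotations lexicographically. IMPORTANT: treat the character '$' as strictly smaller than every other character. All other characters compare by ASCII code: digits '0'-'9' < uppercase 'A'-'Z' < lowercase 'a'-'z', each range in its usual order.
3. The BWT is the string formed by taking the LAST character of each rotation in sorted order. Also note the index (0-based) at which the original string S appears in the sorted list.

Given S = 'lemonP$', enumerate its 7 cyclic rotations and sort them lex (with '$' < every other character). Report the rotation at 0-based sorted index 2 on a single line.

All 7 rotations (rotation i = S[i:]+S[:i]):
  rot[0] = lemonP$
  rot[1] = emonP$l
  rot[2] = monP$le
  rot[3] = onP$lem
  rot[4] = nP$lemo
  rot[5] = P$lemon
  rot[6] = $lemonP
Sorted (with $ < everything):
  sorted[0] = $lemonP
  sorted[1] = P$lemon
  sorted[2] = emonP$l
  sorted[3] = lemonP$
  sorted[4] = monP$le
  sorted[5] = nP$lemo
  sorted[6] = onP$lem
sorted[2] = emonP$l

Answer: emonP$l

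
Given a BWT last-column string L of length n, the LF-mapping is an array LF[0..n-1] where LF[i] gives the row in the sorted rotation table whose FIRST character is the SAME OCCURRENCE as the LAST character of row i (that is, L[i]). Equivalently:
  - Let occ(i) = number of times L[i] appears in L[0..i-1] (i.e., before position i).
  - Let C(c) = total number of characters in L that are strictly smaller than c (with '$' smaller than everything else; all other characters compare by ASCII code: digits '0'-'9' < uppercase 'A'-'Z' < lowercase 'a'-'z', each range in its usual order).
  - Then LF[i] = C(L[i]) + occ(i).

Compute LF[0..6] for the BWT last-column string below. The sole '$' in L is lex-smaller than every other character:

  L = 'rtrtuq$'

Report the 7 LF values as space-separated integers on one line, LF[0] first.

Answer: 2 4 3 5 6 1 0

Derivation:
Char counts: '$':1, 'q':1, 'r':2, 't':2, 'u':1
C (first-col start): C('$')=0, C('q')=1, C('r')=2, C('t')=4, C('u')=6
L[0]='r': occ=0, LF[0]=C('r')+0=2+0=2
L[1]='t': occ=0, LF[1]=C('t')+0=4+0=4
L[2]='r': occ=1, LF[2]=C('r')+1=2+1=3
L[3]='t': occ=1, LF[3]=C('t')+1=4+1=5
L[4]='u': occ=0, LF[4]=C('u')+0=6+0=6
L[5]='q': occ=0, LF[5]=C('q')+0=1+0=1
L[6]='$': occ=0, LF[6]=C('$')+0=0+0=0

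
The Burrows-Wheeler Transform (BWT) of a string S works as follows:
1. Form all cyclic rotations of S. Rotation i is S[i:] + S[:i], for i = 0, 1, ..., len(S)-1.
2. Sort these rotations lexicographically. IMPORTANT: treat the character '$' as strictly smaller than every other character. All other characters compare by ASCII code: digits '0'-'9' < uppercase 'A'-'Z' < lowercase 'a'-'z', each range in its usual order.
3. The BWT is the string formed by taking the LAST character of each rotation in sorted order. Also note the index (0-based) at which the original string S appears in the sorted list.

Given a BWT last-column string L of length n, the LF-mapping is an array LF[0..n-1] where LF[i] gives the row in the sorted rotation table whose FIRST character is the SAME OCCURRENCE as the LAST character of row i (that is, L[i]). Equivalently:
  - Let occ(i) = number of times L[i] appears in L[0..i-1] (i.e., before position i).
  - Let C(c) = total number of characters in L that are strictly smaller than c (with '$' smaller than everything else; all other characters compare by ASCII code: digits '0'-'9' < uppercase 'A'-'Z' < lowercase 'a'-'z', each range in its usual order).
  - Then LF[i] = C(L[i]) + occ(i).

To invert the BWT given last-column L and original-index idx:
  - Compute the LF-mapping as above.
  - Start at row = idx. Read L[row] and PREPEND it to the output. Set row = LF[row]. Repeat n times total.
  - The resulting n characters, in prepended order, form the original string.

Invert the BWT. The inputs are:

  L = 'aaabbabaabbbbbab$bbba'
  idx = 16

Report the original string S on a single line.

Answer: bbbaaabbaabbbbbbbaaa$

Derivation:
LF mapping: 1 2 3 9 10 4 11 5 6 12 13 14 15 16 7 17 0 18 19 20 8
Walk LF starting at row 16, prepending L[row]:
  step 1: row=16, L[16]='$', prepend. Next row=LF[16]=0
  step 2: row=0, L[0]='a', prepend. Next row=LF[0]=1
  step 3: row=1, L[1]='a', prepend. Next row=LF[1]=2
  step 4: row=2, L[2]='a', prepend. Next row=LF[2]=3
  step 5: row=3, L[3]='b', prepend. Next row=LF[3]=9
  step 6: row=9, L[9]='b', prepend. Next row=LF[9]=12
  step 7: row=12, L[12]='b', prepend. Next row=LF[12]=15
  step 8: row=15, L[15]='b', prepend. Next row=LF[15]=17
  step 9: row=17, L[17]='b', prepend. Next row=LF[17]=18
  step 10: row=18, L[18]='b', prepend. Next row=LF[18]=19
  step 11: row=19, L[19]='b', prepend. Next row=LF[19]=20
  step 12: row=20, L[20]='a', prepend. Next row=LF[20]=8
  step 13: row=8, L[8]='a', prepend. Next row=LF[8]=6
  step 14: row=6, L[6]='b', prepend. Next row=LF[6]=11
  step 15: row=11, L[11]='b', prepend. Next row=LF[11]=14
  step 16: row=14, L[14]='a', prepend. Next row=LF[14]=7
  step 17: row=7, L[7]='a', prepend. Next row=LF[7]=5
  step 18: row=5, L[5]='a', prepend. Next row=LF[5]=4
  step 19: row=4, L[4]='b', prepend. Next row=LF[4]=10
  step 20: row=10, L[10]='b', prepend. Next row=LF[10]=13
  step 21: row=13, L[13]='b', prepend. Next row=LF[13]=16
Reversed output: bbbaaabbaabbbbbbbaaa$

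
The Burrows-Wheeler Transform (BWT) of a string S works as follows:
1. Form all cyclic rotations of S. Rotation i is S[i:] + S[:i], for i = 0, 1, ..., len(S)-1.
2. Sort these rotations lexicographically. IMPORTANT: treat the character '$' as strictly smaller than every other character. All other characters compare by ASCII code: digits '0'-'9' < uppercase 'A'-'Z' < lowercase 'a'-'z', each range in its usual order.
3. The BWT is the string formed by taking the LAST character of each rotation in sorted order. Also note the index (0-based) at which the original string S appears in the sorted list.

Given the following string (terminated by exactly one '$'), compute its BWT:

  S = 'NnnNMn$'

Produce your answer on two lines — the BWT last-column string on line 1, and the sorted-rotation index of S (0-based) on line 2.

Answer: nNn$MnN
3

Derivation:
All 7 rotations (rotation i = S[i:]+S[:i]):
  rot[0] = NnnNMn$
  rot[1] = nnNMn$N
  rot[2] = nNMn$Nn
  rot[3] = NMn$Nnn
  rot[4] = Mn$NnnN
  rot[5] = n$NnnNM
  rot[6] = $NnnNMn
Sorted (with $ < everything):
  sorted[0] = $NnnNMn  (last char: 'n')
  sorted[1] = Mn$NnnN  (last char: 'N')
  sorted[2] = NMn$Nnn  (last char: 'n')
  sorted[3] = NnnNMn$  (last char: '$')
  sorted[4] = n$NnnNM  (last char: 'M')
  sorted[5] = nNMn$Nn  (last char: 'n')
  sorted[6] = nnNMn$N  (last char: 'N')
Last column: nNn$MnN
Original string S is at sorted index 3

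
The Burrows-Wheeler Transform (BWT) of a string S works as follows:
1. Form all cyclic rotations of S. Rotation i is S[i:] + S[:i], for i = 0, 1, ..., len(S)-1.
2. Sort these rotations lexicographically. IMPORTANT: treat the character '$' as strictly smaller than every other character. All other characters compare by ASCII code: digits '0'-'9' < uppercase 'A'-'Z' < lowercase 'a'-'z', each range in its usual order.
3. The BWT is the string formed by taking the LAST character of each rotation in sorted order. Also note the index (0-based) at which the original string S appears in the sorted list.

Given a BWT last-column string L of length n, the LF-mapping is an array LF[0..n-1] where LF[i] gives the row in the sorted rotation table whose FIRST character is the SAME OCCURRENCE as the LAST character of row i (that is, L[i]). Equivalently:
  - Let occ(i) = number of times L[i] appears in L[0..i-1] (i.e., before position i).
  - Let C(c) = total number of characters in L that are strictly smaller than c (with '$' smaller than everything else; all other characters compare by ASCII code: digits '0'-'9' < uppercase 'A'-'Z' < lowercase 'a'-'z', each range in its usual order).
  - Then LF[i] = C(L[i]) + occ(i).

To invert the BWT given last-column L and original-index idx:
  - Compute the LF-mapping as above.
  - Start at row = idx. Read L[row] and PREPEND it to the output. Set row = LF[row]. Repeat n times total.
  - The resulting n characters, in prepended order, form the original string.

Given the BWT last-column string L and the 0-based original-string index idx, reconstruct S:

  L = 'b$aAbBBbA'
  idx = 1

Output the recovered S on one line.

Answer: ABaAbbBb$

Derivation:
LF mapping: 6 0 5 1 7 3 4 8 2
Walk LF starting at row 1, prepending L[row]:
  step 1: row=1, L[1]='$', prepend. Next row=LF[1]=0
  step 2: row=0, L[0]='b', prepend. Next row=LF[0]=6
  step 3: row=6, L[6]='B', prepend. Next row=LF[6]=4
  step 4: row=4, L[4]='b', prepend. Next row=LF[4]=7
  step 5: row=7, L[7]='b', prepend. Next row=LF[7]=8
  step 6: row=8, L[8]='A', prepend. Next row=LF[8]=2
  step 7: row=2, L[2]='a', prepend. Next row=LF[2]=5
  step 8: row=5, L[5]='B', prepend. Next row=LF[5]=3
  step 9: row=3, L[3]='A', prepend. Next row=LF[3]=1
Reversed output: ABaAbbBb$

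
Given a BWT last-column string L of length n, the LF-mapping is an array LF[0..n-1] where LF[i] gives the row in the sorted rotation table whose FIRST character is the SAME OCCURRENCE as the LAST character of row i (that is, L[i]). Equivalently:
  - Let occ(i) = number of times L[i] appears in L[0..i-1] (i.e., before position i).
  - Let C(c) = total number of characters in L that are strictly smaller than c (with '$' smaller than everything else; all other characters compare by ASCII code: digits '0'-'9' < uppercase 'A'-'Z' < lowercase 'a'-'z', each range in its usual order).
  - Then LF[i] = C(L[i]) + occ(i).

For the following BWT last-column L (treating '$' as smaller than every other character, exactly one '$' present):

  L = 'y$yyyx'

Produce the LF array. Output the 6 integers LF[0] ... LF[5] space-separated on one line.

Answer: 2 0 3 4 5 1

Derivation:
Char counts: '$':1, 'x':1, 'y':4
C (first-col start): C('$')=0, C('x')=1, C('y')=2
L[0]='y': occ=0, LF[0]=C('y')+0=2+0=2
L[1]='$': occ=0, LF[1]=C('$')+0=0+0=0
L[2]='y': occ=1, LF[2]=C('y')+1=2+1=3
L[3]='y': occ=2, LF[3]=C('y')+2=2+2=4
L[4]='y': occ=3, LF[4]=C('y')+3=2+3=5
L[5]='x': occ=0, LF[5]=C('x')+0=1+0=1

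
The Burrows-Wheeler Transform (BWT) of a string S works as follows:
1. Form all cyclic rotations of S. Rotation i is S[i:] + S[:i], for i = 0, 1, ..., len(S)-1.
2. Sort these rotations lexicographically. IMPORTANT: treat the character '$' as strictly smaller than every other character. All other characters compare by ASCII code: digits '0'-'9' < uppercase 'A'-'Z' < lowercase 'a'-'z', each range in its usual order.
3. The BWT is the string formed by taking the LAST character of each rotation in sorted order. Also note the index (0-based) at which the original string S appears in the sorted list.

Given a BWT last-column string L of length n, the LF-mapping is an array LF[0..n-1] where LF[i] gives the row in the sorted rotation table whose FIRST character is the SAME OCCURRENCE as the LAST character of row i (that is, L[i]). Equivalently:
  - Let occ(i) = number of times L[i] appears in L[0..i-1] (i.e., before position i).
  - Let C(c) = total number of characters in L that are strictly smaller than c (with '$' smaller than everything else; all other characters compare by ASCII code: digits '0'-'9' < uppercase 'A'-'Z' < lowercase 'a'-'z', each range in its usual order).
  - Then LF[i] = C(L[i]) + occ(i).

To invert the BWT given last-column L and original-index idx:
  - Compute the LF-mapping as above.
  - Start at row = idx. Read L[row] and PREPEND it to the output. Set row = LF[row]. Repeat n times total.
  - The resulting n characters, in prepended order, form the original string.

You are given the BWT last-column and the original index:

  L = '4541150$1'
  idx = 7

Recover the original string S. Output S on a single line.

LF mapping: 5 7 6 2 3 8 1 0 4
Walk LF starting at row 7, prepending L[row]:
  step 1: row=7, L[7]='$', prepend. Next row=LF[7]=0
  step 2: row=0, L[0]='4', prepend. Next row=LF[0]=5
  step 3: row=5, L[5]='5', prepend. Next row=LF[5]=8
  step 4: row=8, L[8]='1', prepend. Next row=LF[8]=4
  step 5: row=4, L[4]='1', prepend. Next row=LF[4]=3
  step 6: row=3, L[3]='1', prepend. Next row=LF[3]=2
  step 7: row=2, L[2]='4', prepend. Next row=LF[2]=6
  step 8: row=6, L[6]='0', prepend. Next row=LF[6]=1
  step 9: row=1, L[1]='5', prepend. Next row=LF[1]=7
Reversed output: 50411154$

Answer: 50411154$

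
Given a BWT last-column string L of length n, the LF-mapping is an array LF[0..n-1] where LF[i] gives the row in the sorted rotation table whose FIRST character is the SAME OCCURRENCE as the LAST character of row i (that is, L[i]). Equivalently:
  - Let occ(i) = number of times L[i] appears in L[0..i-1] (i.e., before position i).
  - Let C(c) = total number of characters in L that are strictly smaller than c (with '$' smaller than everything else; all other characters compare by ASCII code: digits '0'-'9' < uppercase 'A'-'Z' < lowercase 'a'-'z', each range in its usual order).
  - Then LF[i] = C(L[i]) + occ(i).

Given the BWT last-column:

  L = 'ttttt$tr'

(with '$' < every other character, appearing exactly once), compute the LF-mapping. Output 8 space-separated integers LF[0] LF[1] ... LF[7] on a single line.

Answer: 2 3 4 5 6 0 7 1

Derivation:
Char counts: '$':1, 'r':1, 't':6
C (first-col start): C('$')=0, C('r')=1, C('t')=2
L[0]='t': occ=0, LF[0]=C('t')+0=2+0=2
L[1]='t': occ=1, LF[1]=C('t')+1=2+1=3
L[2]='t': occ=2, LF[2]=C('t')+2=2+2=4
L[3]='t': occ=3, LF[3]=C('t')+3=2+3=5
L[4]='t': occ=4, LF[4]=C('t')+4=2+4=6
L[5]='$': occ=0, LF[5]=C('$')+0=0+0=0
L[6]='t': occ=5, LF[6]=C('t')+5=2+5=7
L[7]='r': occ=0, LF[7]=C('r')+0=1+0=1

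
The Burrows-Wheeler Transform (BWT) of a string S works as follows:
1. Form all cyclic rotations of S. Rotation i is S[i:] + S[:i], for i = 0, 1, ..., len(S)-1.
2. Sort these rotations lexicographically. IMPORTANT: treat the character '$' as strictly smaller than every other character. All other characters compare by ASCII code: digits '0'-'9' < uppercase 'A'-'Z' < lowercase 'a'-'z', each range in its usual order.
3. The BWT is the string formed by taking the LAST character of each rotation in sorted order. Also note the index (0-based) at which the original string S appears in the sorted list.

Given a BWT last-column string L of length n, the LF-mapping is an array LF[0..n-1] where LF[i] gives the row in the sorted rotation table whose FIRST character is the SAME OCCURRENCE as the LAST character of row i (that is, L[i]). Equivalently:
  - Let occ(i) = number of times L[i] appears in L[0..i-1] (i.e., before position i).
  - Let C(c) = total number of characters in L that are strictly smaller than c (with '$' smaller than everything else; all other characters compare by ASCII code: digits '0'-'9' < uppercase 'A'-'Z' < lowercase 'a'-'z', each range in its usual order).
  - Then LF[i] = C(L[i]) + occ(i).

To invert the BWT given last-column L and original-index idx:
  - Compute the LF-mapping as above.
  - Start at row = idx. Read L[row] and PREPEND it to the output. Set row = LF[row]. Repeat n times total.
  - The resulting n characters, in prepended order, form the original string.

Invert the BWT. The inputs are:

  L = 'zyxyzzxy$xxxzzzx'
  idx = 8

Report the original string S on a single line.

LF mapping: 10 7 1 8 11 12 2 9 0 3 4 5 13 14 15 6
Walk LF starting at row 8, prepending L[row]:
  step 1: row=8, L[8]='$', prepend. Next row=LF[8]=0
  step 2: row=0, L[0]='z', prepend. Next row=LF[0]=10
  step 3: row=10, L[10]='x', prepend. Next row=LF[10]=4
  step 4: row=4, L[4]='z', prepend. Next row=LF[4]=11
  step 5: row=11, L[11]='x', prepend. Next row=LF[11]=5
  step 6: row=5, L[5]='z', prepend. Next row=LF[5]=12
  step 7: row=12, L[12]='z', prepend. Next row=LF[12]=13
  step 8: row=13, L[13]='z', prepend. Next row=LF[13]=14
  step 9: row=14, L[14]='z', prepend. Next row=LF[14]=15
  step 10: row=15, L[15]='x', prepend. Next row=LF[15]=6
  step 11: row=6, L[6]='x', prepend. Next row=LF[6]=2
  step 12: row=2, L[2]='x', prepend. Next row=LF[2]=1
  step 13: row=1, L[1]='y', prepend. Next row=LF[1]=7
  step 14: row=7, L[7]='y', prepend. Next row=LF[7]=9
  step 15: row=9, L[9]='x', prepend. Next row=LF[9]=3
  step 16: row=3, L[3]='y', prepend. Next row=LF[3]=8
Reversed output: yxyyxxxzzzzxzxz$

Answer: yxyyxxxzzzzxzxz$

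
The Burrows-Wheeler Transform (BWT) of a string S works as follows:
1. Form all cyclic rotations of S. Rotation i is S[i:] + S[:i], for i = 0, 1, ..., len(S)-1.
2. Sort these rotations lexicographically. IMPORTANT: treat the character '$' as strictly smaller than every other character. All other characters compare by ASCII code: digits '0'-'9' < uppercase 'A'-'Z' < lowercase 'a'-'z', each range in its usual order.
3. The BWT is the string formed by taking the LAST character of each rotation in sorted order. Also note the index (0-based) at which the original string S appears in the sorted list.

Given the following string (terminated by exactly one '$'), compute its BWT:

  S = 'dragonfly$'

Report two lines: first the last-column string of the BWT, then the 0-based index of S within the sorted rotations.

All 10 rotations (rotation i = S[i:]+S[:i]):
  rot[0] = dragonfly$
  rot[1] = ragonfly$d
  rot[2] = agonfly$dr
  rot[3] = gonfly$dra
  rot[4] = onfly$drag
  rot[5] = nfly$drago
  rot[6] = fly$dragon
  rot[7] = ly$dragonf
  rot[8] = y$dragonfl
  rot[9] = $dragonfly
Sorted (with $ < everything):
  sorted[0] = $dragonfly  (last char: 'y')
  sorted[1] = agonfly$dr  (last char: 'r')
  sorted[2] = dragonfly$  (last char: '$')
  sorted[3] = fly$dragon  (last char: 'n')
  sorted[4] = gonfly$dra  (last char: 'a')
  sorted[5] = ly$dragonf  (last char: 'f')
  sorted[6] = nfly$drago  (last char: 'o')
  sorted[7] = onfly$drag  (last char: 'g')
  sorted[8] = ragonfly$d  (last char: 'd')
  sorted[9] = y$dragonfl  (last char: 'l')
Last column: yr$nafogdl
Original string S is at sorted index 2

Answer: yr$nafogdl
2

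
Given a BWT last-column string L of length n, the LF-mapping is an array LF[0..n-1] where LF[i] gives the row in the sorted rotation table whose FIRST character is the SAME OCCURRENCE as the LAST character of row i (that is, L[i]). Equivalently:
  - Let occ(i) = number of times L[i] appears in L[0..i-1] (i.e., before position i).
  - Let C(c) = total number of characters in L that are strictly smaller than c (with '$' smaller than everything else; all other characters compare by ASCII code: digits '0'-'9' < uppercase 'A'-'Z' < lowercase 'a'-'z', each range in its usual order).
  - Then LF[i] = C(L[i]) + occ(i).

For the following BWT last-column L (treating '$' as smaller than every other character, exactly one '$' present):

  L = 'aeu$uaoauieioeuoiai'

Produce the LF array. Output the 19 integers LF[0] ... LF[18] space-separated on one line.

Answer: 1 5 15 0 16 2 12 3 17 8 6 9 13 7 18 14 10 4 11

Derivation:
Char counts: '$':1, 'a':4, 'e':3, 'i':4, 'o':3, 'u':4
C (first-col start): C('$')=0, C('a')=1, C('e')=5, C('i')=8, C('o')=12, C('u')=15
L[0]='a': occ=0, LF[0]=C('a')+0=1+0=1
L[1]='e': occ=0, LF[1]=C('e')+0=5+0=5
L[2]='u': occ=0, LF[2]=C('u')+0=15+0=15
L[3]='$': occ=0, LF[3]=C('$')+0=0+0=0
L[4]='u': occ=1, LF[4]=C('u')+1=15+1=16
L[5]='a': occ=1, LF[5]=C('a')+1=1+1=2
L[6]='o': occ=0, LF[6]=C('o')+0=12+0=12
L[7]='a': occ=2, LF[7]=C('a')+2=1+2=3
L[8]='u': occ=2, LF[8]=C('u')+2=15+2=17
L[9]='i': occ=0, LF[9]=C('i')+0=8+0=8
L[10]='e': occ=1, LF[10]=C('e')+1=5+1=6
L[11]='i': occ=1, LF[11]=C('i')+1=8+1=9
L[12]='o': occ=1, LF[12]=C('o')+1=12+1=13
L[13]='e': occ=2, LF[13]=C('e')+2=5+2=7
L[14]='u': occ=3, LF[14]=C('u')+3=15+3=18
L[15]='o': occ=2, LF[15]=C('o')+2=12+2=14
L[16]='i': occ=2, LF[16]=C('i')+2=8+2=10
L[17]='a': occ=3, LF[17]=C('a')+3=1+3=4
L[18]='i': occ=3, LF[18]=C('i')+3=8+3=11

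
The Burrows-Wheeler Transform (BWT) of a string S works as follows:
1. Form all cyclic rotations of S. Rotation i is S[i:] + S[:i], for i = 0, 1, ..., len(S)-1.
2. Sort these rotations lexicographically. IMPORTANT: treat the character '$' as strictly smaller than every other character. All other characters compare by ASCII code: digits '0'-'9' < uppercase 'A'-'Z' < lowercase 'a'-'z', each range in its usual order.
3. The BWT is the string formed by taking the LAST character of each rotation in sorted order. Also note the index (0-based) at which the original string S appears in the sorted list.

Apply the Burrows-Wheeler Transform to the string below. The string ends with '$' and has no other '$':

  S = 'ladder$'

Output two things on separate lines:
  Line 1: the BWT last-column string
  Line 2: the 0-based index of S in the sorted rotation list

Answer: rladd$e
5

Derivation:
All 7 rotations (rotation i = S[i:]+S[:i]):
  rot[0] = ladder$
  rot[1] = adder$l
  rot[2] = dder$la
  rot[3] = der$lad
  rot[4] = er$ladd
  rot[5] = r$ladde
  rot[6] = $ladder
Sorted (with $ < everything):
  sorted[0] = $ladder  (last char: 'r')
  sorted[1] = adder$l  (last char: 'l')
  sorted[2] = dder$la  (last char: 'a')
  sorted[3] = der$lad  (last char: 'd')
  sorted[4] = er$ladd  (last char: 'd')
  sorted[5] = ladder$  (last char: '$')
  sorted[6] = r$ladde  (last char: 'e')
Last column: rladd$e
Original string S is at sorted index 5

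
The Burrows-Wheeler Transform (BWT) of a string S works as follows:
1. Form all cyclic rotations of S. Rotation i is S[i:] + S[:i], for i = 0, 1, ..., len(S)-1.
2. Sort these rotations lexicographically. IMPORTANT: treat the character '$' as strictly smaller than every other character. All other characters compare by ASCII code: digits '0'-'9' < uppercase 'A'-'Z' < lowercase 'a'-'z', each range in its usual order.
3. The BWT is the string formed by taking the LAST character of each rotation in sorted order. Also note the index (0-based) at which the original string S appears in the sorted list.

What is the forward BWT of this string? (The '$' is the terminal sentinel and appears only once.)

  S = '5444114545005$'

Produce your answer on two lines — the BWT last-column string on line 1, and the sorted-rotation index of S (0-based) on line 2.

All 14 rotations (rotation i = S[i:]+S[:i]):
  rot[0] = 5444114545005$
  rot[1] = 444114545005$5
  rot[2] = 44114545005$54
  rot[3] = 4114545005$544
  rot[4] = 114545005$5444
  rot[5] = 14545005$54441
  rot[6] = 4545005$544411
  rot[7] = 545005$5444114
  rot[8] = 45005$54441145
  rot[9] = 5005$544411454
  rot[10] = 005$5444114545
  rot[11] = 05$54441145450
  rot[12] = 5$544411454500
  rot[13] = $5444114545005
Sorted (with $ < everything):
  sorted[0] = $5444114545005  (last char: '5')
  sorted[1] = 005$5444114545  (last char: '5')
  sorted[2] = 05$54441145450  (last char: '0')
  sorted[3] = 114545005$5444  (last char: '4')
  sorted[4] = 14545005$54441  (last char: '1')
  sorted[5] = 4114545005$544  (last char: '4')
  sorted[6] = 44114545005$54  (last char: '4')
  sorted[7] = 444114545005$5  (last char: '5')
  sorted[8] = 45005$54441145  (last char: '5')
  sorted[9] = 4545005$544411  (last char: '1')
  sorted[10] = 5$544411454500  (last char: '0')
  sorted[11] = 5005$544411454  (last char: '4')
  sorted[12] = 5444114545005$  (last char: '$')
  sorted[13] = 545005$5444114  (last char: '4')
Last column: 550414455104$4
Original string S is at sorted index 12

Answer: 550414455104$4
12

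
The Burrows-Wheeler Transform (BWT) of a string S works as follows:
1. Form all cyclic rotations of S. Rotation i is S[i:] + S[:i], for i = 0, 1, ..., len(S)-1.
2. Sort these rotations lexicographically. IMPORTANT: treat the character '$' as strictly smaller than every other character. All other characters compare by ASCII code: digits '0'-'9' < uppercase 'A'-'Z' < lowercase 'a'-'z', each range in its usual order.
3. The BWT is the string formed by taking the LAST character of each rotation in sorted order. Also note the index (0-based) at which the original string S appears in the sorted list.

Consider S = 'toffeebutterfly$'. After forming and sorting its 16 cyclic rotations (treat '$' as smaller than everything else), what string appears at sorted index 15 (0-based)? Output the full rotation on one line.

Answer: y$toffeebutterfl

Derivation:
All 16 rotations (rotation i = S[i:]+S[:i]):
  rot[0] = toffeebutterfly$
  rot[1] = offeebutterfly$t
  rot[2] = ffeebutterfly$to
  rot[3] = feebutterfly$tof
  rot[4] = eebutterfly$toff
  rot[5] = ebutterfly$toffe
  rot[6] = butterfly$toffee
  rot[7] = utterfly$toffeeb
  rot[8] = tterfly$toffeebu
  rot[9] = terfly$toffeebut
  rot[10] = erfly$toffeebutt
  rot[11] = rfly$toffeebutte
  rot[12] = fly$toffeebutter
  rot[13] = ly$toffeebutterf
  rot[14] = y$toffeebutterfl
  rot[15] = $toffeebutterfly
Sorted (with $ < everything):
  sorted[0] = $toffeebutterfly
  sorted[1] = butterfly$toffee
  sorted[2] = ebutterfly$toffe
  sorted[3] = eebutterfly$toff
  sorted[4] = erfly$toffeebutt
  sorted[5] = feebutterfly$tof
  sorted[6] = ffeebutterfly$to
  sorted[7] = fly$toffeebutter
  sorted[8] = ly$toffeebutterf
  sorted[9] = offeebutterfly$t
  sorted[10] = rfly$toffeebutte
  sorted[11] = terfly$toffeebut
  sorted[12] = toffeebutterfly$
  sorted[13] = tterfly$toffeebu
  sorted[14] = utterfly$toffeeb
  sorted[15] = y$toffeebutterfl
sorted[15] = y$toffeebutterfl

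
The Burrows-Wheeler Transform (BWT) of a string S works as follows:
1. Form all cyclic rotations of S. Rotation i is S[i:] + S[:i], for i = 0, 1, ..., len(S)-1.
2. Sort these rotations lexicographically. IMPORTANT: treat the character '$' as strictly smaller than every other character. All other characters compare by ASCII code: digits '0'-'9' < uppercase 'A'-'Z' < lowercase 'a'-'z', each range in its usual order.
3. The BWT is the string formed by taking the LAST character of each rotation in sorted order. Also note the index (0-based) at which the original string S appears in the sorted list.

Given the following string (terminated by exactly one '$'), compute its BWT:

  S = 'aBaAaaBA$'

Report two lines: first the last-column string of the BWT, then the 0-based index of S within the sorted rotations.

All 9 rotations (rotation i = S[i:]+S[:i]):
  rot[0] = aBaAaaBA$
  rot[1] = BaAaaBA$a
  rot[2] = aAaaBA$aB
  rot[3] = AaaBA$aBa
  rot[4] = aaBA$aBaA
  rot[5] = aBA$aBaAa
  rot[6] = BA$aBaAaa
  rot[7] = A$aBaAaaB
  rot[8] = $aBaAaaBA
Sorted (with $ < everything):
  sorted[0] = $aBaAaaBA  (last char: 'A')
  sorted[1] = A$aBaAaaB  (last char: 'B')
  sorted[2] = AaaBA$aBa  (last char: 'a')
  sorted[3] = BA$aBaAaa  (last char: 'a')
  sorted[4] = BaAaaBA$a  (last char: 'a')
  sorted[5] = aAaaBA$aB  (last char: 'B')
  sorted[6] = aBA$aBaAa  (last char: 'a')
  sorted[7] = aBaAaaBA$  (last char: '$')
  sorted[8] = aaBA$aBaA  (last char: 'A')
Last column: ABaaaBa$A
Original string S is at sorted index 7

Answer: ABaaaBa$A
7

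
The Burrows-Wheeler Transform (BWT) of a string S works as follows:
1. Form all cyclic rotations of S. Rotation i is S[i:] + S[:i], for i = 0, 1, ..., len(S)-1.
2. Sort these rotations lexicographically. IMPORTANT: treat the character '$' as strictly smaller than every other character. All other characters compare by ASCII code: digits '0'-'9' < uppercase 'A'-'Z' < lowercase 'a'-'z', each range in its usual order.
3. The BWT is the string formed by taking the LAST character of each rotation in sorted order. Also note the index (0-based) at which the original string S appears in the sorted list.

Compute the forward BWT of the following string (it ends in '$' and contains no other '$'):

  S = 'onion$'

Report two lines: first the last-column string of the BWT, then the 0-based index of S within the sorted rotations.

Answer: nnooi$
5

Derivation:
All 6 rotations (rotation i = S[i:]+S[:i]):
  rot[0] = onion$
  rot[1] = nion$o
  rot[2] = ion$on
  rot[3] = on$oni
  rot[4] = n$onio
  rot[5] = $onion
Sorted (with $ < everything):
  sorted[0] = $onion  (last char: 'n')
  sorted[1] = ion$on  (last char: 'n')
  sorted[2] = n$onio  (last char: 'o')
  sorted[3] = nion$o  (last char: 'o')
  sorted[4] = on$oni  (last char: 'i')
  sorted[5] = onion$  (last char: '$')
Last column: nnooi$
Original string S is at sorted index 5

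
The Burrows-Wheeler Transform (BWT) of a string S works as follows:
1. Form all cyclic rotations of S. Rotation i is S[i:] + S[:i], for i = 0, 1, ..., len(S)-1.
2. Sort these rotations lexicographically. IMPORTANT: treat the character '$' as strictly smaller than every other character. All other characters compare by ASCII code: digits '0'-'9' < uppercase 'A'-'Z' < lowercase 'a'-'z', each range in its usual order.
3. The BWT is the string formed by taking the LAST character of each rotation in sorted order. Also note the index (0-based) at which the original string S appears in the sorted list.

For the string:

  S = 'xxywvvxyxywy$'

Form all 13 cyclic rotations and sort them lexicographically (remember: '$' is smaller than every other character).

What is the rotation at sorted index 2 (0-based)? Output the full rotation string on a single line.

All 13 rotations (rotation i = S[i:]+S[:i]):
  rot[0] = xxywvvxyxywy$
  rot[1] = xywvvxyxywy$x
  rot[2] = ywvvxyxywy$xx
  rot[3] = wvvxyxywy$xxy
  rot[4] = vvxyxywy$xxyw
  rot[5] = vxyxywy$xxywv
  rot[6] = xyxywy$xxywvv
  rot[7] = yxywy$xxywvvx
  rot[8] = xywy$xxywvvxy
  rot[9] = ywy$xxywvvxyx
  rot[10] = wy$xxywvvxyxy
  rot[11] = y$xxywvvxyxyw
  rot[12] = $xxywvvxyxywy
Sorted (with $ < everything):
  sorted[0] = $xxywvvxyxywy
  sorted[1] = vvxyxywy$xxyw
  sorted[2] = vxyxywy$xxywv
  sorted[3] = wvvxyxywy$xxy
  sorted[4] = wy$xxywvvxyxy
  sorted[5] = xxywvvxyxywy$
  sorted[6] = xywvvxyxywy$x
  sorted[7] = xywy$xxywvvxy
  sorted[8] = xyxywy$xxywvv
  sorted[9] = y$xxywvvxyxyw
  sorted[10] = ywvvxyxywy$xx
  sorted[11] = ywy$xxywvvxyx
  sorted[12] = yxywy$xxywvvx
sorted[2] = vxyxywy$xxywv

Answer: vxyxywy$xxywv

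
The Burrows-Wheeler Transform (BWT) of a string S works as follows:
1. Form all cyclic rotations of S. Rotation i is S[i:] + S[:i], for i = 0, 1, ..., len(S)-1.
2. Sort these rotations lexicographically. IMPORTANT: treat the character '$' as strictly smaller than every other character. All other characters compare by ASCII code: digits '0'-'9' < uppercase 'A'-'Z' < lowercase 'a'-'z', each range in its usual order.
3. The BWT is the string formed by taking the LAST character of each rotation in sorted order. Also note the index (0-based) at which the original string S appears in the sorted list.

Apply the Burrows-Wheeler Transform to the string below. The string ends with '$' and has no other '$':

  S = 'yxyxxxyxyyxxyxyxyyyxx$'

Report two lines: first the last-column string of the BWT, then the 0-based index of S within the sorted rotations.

All 22 rotations (rotation i = S[i:]+S[:i]):
  rot[0] = yxyxxxyxyyxxyxyxyyyxx$
  rot[1] = xyxxxyxyyxxyxyxyyyxx$y
  rot[2] = yxxxyxyyxxyxyxyyyxx$yx
  rot[3] = xxxyxyyxxyxyxyyyxx$yxy
  rot[4] = xxyxyyxxyxyxyyyxx$yxyx
  rot[5] = xyxyyxxyxyxyyyxx$yxyxx
  rot[6] = yxyyxxyxyxyyyxx$yxyxxx
  rot[7] = xyyxxyxyxyyyxx$yxyxxxy
  rot[8] = yyxxyxyxyyyxx$yxyxxxyx
  rot[9] = yxxyxyxyyyxx$yxyxxxyxy
  rot[10] = xxyxyxyyyxx$yxyxxxyxyy
  rot[11] = xyxyxyyyxx$yxyxxxyxyyx
  rot[12] = yxyxyyyxx$yxyxxxyxyyxx
  rot[13] = xyxyyyxx$yxyxxxyxyyxxy
  rot[14] = yxyyyxx$yxyxxxyxyyxxyx
  rot[15] = xyyyxx$yxyxxxyxyyxxyxy
  rot[16] = yyyxx$yxyxxxyxyyxxyxyx
  rot[17] = yyxx$yxyxxxyxyyxxyxyxy
  rot[18] = yxx$yxyxxxyxyyxxyxyxyy
  rot[19] = xx$yxyxxxyxyyxxyxyxyyy
  rot[20] = x$yxyxxxyxyyxxyxyxyyyx
  rot[21] = $yxyxxxyxyyxxyxyxyyyxx
Sorted (with $ < everything):
  sorted[0] = $yxyxxxyxyyxxyxyxyyyxx  (last char: 'x')
  sorted[1] = x$yxyxxxyxyyxxyxyxyyyx  (last char: 'x')
  sorted[2] = xx$yxyxxxyxyyxxyxyxyyy  (last char: 'y')
  sorted[3] = xxxyxyyxxyxyxyyyxx$yxy  (last char: 'y')
  sorted[4] = xxyxyxyyyxx$yxyxxxyxyy  (last char: 'y')
  sorted[5] = xxyxyyxxyxyxyyyxx$yxyx  (last char: 'x')
  sorted[6] = xyxxxyxyyxxyxyxyyyxx$y  (last char: 'y')
  sorted[7] = xyxyxyyyxx$yxyxxxyxyyx  (last char: 'x')
  sorted[8] = xyxyyxxyxyxyyyxx$yxyxx  (last char: 'x')
  sorted[9] = xyxyyyxx$yxyxxxyxyyxxy  (last char: 'y')
  sorted[10] = xyyxxyxyxyyyxx$yxyxxxy  (last char: 'y')
  sorted[11] = xyyyxx$yxyxxxyxyyxxyxy  (last char: 'y')
  sorted[12] = yxx$yxyxxxyxyyxxyxyxyy  (last char: 'y')
  sorted[13] = yxxxyxyyxxyxyxyyyxx$yx  (last char: 'x')
  sorted[14] = yxxyxyxyyyxx$yxyxxxyxy  (last char: 'y')
  sorted[15] = yxyxxxyxyyxxyxyxyyyxx$  (last char: '$')
  sorted[16] = yxyxyyyxx$yxyxxxyxyyxx  (last char: 'x')
  sorted[17] = yxyyxxyxyxyyyxx$yxyxxx  (last char: 'x')
  sorted[18] = yxyyyxx$yxyxxxyxyyxxyx  (last char: 'x')
  sorted[19] = yyxx$yxyxxxyxyyxxyxyxy  (last char: 'y')
  sorted[20] = yyxxyxyxyyyxx$yxyxxxyx  (last char: 'x')
  sorted[21] = yyyxx$yxyxxxyxyyxxyxyx  (last char: 'x')
Last column: xxyyyxyxxyyyyxy$xxxyxx
Original string S is at sorted index 15

Answer: xxyyyxyxxyyyyxy$xxxyxx
15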